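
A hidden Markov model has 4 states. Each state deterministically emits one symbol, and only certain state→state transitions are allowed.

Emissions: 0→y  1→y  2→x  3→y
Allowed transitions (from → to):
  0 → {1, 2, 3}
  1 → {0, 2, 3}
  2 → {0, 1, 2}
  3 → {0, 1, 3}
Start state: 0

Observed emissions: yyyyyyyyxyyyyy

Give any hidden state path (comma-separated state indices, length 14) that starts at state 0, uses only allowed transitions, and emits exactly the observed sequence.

0,3,0,3,3,1,3,0,2,1,0,3,1,3

  [0] y  {0,1,3}  => 0  start
  [1] y  {0,1,3}  => 3  0->3 ok
  [2] y  {0,1,3}  => 0  3->0 ok
  [3] y  {0,1,3}  => 3  0->3 ok
  [4] y  {0,1,3}  => 3  3->3 ok
  [5] y  {0,1,3}  => 1  3->1 ok
  [6] y  {0,1,3}  => 3  1->3 ok
  [7] y  {0,1,3}  => 0  3->0 ok
  [8] x  {2}  => 2  0->2 ok
  [9] y  {0,1,3}  => 1  2->1 ok
  [10] y  {0,1,3}  => 0  1->0 ok
  [11] y  {0,1,3}  => 3  0->3 ok
  [12] y  {0,1,3}  => 1  3->1 ok
  [13] y  {0,1,3}  => 3  1->3 ok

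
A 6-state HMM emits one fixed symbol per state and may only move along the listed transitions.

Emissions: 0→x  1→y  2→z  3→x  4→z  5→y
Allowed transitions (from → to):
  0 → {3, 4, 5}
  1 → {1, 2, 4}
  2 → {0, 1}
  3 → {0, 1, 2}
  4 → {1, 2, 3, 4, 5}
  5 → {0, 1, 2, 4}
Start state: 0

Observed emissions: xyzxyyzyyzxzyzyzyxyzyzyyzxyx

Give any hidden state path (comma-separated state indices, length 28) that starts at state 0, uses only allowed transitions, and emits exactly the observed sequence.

  0: obs=x cand={0,3} pick 0 [start]
  1: obs=y cand={1,5} pick 5 [0->5 ok]
  2: obs=z cand={2,4} pick 2 [5->2 ok]
  3: obs=x cand={0,3} pick 0 [2->0 ok]
  4: obs=y cand={1,5} pick 5 [0->5 ok]
  5: obs=y cand={1,5} pick 1 [5->1 ok]
  6: obs=z cand={2,4} pick 2 [1->2 ok]
  7: obs=y cand={1,5} pick 1 [2->1 ok]
  8: obs=y cand={1,5} pick 1 [1->1 ok]
  9: obs=z cand={2,4} pick 2 [1->2 ok]
  10: obs=x cand={0,3} pick 0 [2->0 ok]
  11: obs=z cand={2,4} pick 4 [0->4 ok]
  12: obs=y cand={1,5} pick 1 [4->1 ok]
  13: obs=z cand={2,4} pick 2 [1->2 ok]
  14: obs=y cand={1,5} pick 1 [2->1 ok]
  15: obs=z cand={2,4} pick 4 [1->4 ok]
  16: obs=y cand={1,5} pick 5 [4->5 ok]
  17: obs=x cand={0,3} pick 0 [5->0 ok]
  18: obs=y cand={1,5} pick 5 [0->5 ok]
  19: obs=z cand={2,4} pick 2 [5->2 ok]
  20: obs=y cand={1,5} pick 1 [2->1 ok]
  21: obs=z cand={2,4} pick 2 [1->2 ok]
  22: obs=y cand={1,5} pick 1 [2->1 ok]
  23: obs=y cand={1,5} pick 1 [1->1 ok]
  24: obs=z cand={2,4} pick 2 [1->2 ok]
  25: obs=x cand={0,3} pick 0 [2->0 ok]
  26: obs=y cand={1,5} pick 5 [0->5 ok]
  27: obs=x cand={0,3} pick 0 [5->0 ok]

0,5,2,0,5,1,2,1,1,2,0,4,1,2,1,4,5,0,5,2,1,2,1,1,2,0,5,0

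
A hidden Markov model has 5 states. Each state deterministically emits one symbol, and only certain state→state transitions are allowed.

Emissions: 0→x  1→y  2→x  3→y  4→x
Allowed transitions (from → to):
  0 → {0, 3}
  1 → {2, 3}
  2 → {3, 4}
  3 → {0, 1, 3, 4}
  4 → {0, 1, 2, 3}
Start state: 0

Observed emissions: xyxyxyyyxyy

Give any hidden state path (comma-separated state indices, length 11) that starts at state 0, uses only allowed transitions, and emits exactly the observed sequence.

  pos 0: x in {0,2,4}, choose 0; start
  pos 1: y in {1,3}, choose 3; 0->3 ok
  pos 2: x in {0,2,4}, choose 4; 3->4 ok
  pos 3: y in {1,3}, choose 3; 4->3 ok
  pos 4: x in {0,2,4}, choose 0; 3->0 ok
  pos 5: y in {1,3}, choose 3; 0->3 ok
  pos 6: y in {1,3}, choose 1; 3->1 ok
  pos 7: y in {1,3}, choose 3; 1->3 ok
  pos 8: x in {0,2,4}, choose 4; 3->4 ok
  pos 9: y in {1,3}, choose 3; 4->3 ok
  pos 10: y in {1,3}, choose 1; 3->1 ok

0,3,4,3,0,3,1,3,4,3,1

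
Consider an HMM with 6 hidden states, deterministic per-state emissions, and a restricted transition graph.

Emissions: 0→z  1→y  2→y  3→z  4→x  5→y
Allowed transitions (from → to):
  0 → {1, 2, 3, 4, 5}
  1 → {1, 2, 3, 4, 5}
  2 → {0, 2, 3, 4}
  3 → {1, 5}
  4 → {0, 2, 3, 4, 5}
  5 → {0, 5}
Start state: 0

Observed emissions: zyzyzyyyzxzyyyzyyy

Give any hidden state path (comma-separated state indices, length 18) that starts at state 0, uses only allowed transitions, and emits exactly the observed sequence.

  pos 0: z in {0,3}, choose 0; start
  pos 1: y in {1,2,5}, choose 2; 0->2 ok
  pos 2: z in {0,3}, choose 0; 2->0 ok
  pos 3: y in {1,2,5}, choose 2; 0->2 ok
  pos 4: z in {0,3}, choose 0; 2->0 ok
  pos 5: y in {1,2,5}, choose 5; 0->5 ok
  pos 6: y in {1,2,5}, choose 5; 5->5 ok
  pos 7: y in {1,2,5}, choose 5; 5->5 ok
  pos 8: z in {0,3}, choose 0; 5->0 ok
  pos 9: x in {4}, choose 4; 0->4 ok
  pos 10: z in {0,3}, choose 3; 4->3 ok
  pos 11: y in {1,2,5}, choose 1; 3->1 ok
  pos 12: y in {1,2,5}, choose 1; 1->1 ok
  pos 13: y in {1,2,5}, choose 2; 1->2 ok
  pos 14: z in {0,3}, choose 0; 2->0 ok
  pos 15: y in {1,2,5}, choose 5; 0->5 ok
  pos 16: y in {1,2,5}, choose 5; 5->5 ok
  pos 17: y in {1,2,5}, choose 5; 5->5 ok

0,2,0,2,0,5,5,5,0,4,3,1,1,2,0,5,5,5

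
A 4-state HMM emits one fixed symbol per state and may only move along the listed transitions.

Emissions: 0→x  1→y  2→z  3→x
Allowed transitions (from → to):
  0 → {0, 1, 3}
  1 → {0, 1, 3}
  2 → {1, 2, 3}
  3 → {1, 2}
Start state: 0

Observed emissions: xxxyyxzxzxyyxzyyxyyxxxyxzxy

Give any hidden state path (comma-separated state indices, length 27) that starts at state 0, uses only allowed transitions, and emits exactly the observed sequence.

0,0,3,1,1,3,2,3,2,3,1,1,3,2,1,1,3,1,1,0,0,3,1,3,2,3,1

  t0 'x' -> {0,3}, take 0 (start)
  t1 'x' -> {0,3}, take 0 (0->0 ok)
  t2 'x' -> {0,3}, take 3 (0->3 ok)
  t3 'y' -> {1}, take 1 (3->1 ok)
  t4 'y' -> {1}, take 1 (1->1 ok)
  t5 'x' -> {0,3}, take 3 (1->3 ok)
  t6 'z' -> {2}, take 2 (3->2 ok)
  t7 'x' -> {0,3}, take 3 (2->3 ok)
  t8 'z' -> {2}, take 2 (3->2 ok)
  t9 'x' -> {0,3}, take 3 (2->3 ok)
  t10 'y' -> {1}, take 1 (3->1 ok)
  t11 'y' -> {1}, take 1 (1->1 ok)
  t12 'x' -> {0,3}, take 3 (1->3 ok)
  t13 'z' -> {2}, take 2 (3->2 ok)
  t14 'y' -> {1}, take 1 (2->1 ok)
  t15 'y' -> {1}, take 1 (1->1 ok)
  t16 'x' -> {0,3}, take 3 (1->3 ok)
  t17 'y' -> {1}, take 1 (3->1 ok)
  t18 'y' -> {1}, take 1 (1->1 ok)
  t19 'x' -> {0,3}, take 0 (1->0 ok)
  t20 'x' -> {0,3}, take 0 (0->0 ok)
  t21 'x' -> {0,3}, take 3 (0->3 ok)
  t22 'y' -> {1}, take 1 (3->1 ok)
  t23 'x' -> {0,3}, take 3 (1->3 ok)
  t24 'z' -> {2}, take 2 (3->2 ok)
  t25 'x' -> {0,3}, take 3 (2->3 ok)
  t26 'y' -> {1}, take 1 (3->1 ok)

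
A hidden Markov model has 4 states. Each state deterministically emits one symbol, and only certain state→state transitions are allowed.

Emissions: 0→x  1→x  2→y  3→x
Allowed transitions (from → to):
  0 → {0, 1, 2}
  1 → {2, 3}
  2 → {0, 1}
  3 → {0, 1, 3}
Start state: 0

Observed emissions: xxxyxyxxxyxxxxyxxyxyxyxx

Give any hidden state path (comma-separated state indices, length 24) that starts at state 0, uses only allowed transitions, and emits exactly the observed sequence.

  0: obs=x cand={0,1,3} pick 0 [start]
  1: obs=x cand={0,1,3} pick 0 [0->0 ok]
  2: obs=x cand={0,1,3} pick 1 [0->1 ok]
  3: obs=y cand={2} pick 2 [1->2 ok]
  4: obs=x cand={0,1,3} pick 0 [2->0 ok]
  5: obs=y cand={2} pick 2 [0->2 ok]
  6: obs=x cand={0,1,3} pick 0 [2->0 ok]
  7: obs=x cand={0,1,3} pick 0 [0->0 ok]
  8: obs=x cand={0,1,3} pick 1 [0->1 ok]
  9: obs=y cand={2} pick 2 [1->2 ok]
  10: obs=x cand={0,1,3} pick 1 [2->1 ok]
  11: obs=x cand={0,1,3} pick 3 [1->3 ok]
  12: obs=x cand={0,1,3} pick 0 [3->0 ok]
  13: obs=x cand={0,1,3} pick 0 [0->0 ok]
  14: obs=y cand={2} pick 2 [0->2 ok]
  15: obs=x cand={0,1,3} pick 0 [2->0 ok]
  16: obs=x cand={0,1,3} pick 1 [0->1 ok]
  17: obs=y cand={2} pick 2 [1->2 ok]
  18: obs=x cand={0,1,3} pick 0 [2->0 ok]
  19: obs=y cand={2} pick 2 [0->2 ok]
  20: obs=x cand={0,1,3} pick 1 [2->1 ok]
  21: obs=y cand={2} pick 2 [1->2 ok]
  22: obs=x cand={0,1,3} pick 1 [2->1 ok]
  23: obs=x cand={0,1,3} pick 3 [1->3 ok]

0,0,1,2,0,2,0,0,1,2,1,3,0,0,2,0,1,2,0,2,1,2,1,3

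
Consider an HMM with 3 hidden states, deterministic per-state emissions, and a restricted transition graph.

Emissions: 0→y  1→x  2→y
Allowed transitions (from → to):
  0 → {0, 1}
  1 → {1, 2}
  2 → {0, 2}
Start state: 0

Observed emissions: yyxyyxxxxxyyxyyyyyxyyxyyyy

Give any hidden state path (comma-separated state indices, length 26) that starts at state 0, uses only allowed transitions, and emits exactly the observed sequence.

  [0] y  {0,2}  => 0  start
  [1] y  {0,2}  => 0  0->0 ok
  [2] x  {1}  => 1  0->1 ok
  [3] y  {0,2}  => 2  1->2 ok
  [4] y  {0,2}  => 0  2->0 ok
  [5] x  {1}  => 1  0->1 ok
  [6] x  {1}  => 1  1->1 ok
  [7] x  {1}  => 1  1->1 ok
  [8] x  {1}  => 1  1->1 ok
  [9] x  {1}  => 1  1->1 ok
  [10] y  {0,2}  => 2  1->2 ok
  [11] y  {0,2}  => 0  2->0 ok
  [12] x  {1}  => 1  0->1 ok
  [13] y  {0,2}  => 2  1->2 ok
  [14] y  {0,2}  => 2  2->2 ok
  [15] y  {0,2}  => 2  2->2 ok
  [16] y  {0,2}  => 0  2->0 ok
  [17] y  {0,2}  => 0  0->0 ok
  [18] x  {1}  => 1  0->1 ok
  [19] y  {0,2}  => 2  1->2 ok
  [20] y  {0,2}  => 0  2->0 ok
  [21] x  {1}  => 1  0->1 ok
  [22] y  {0,2}  => 2  1->2 ok
  [23] y  {0,2}  => 2  2->2 ok
  [24] y  {0,2}  => 2  2->2 ok
  [25] y  {0,2}  => 2  2->2 ok

0,0,1,2,0,1,1,1,1,1,2,0,1,2,2,2,0,0,1,2,0,1,2,2,2,2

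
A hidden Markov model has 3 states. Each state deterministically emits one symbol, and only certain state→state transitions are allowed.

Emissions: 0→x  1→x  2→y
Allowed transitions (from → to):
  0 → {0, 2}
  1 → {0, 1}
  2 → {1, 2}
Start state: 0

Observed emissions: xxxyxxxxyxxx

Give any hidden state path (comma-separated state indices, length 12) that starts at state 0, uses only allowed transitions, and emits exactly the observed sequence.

0,0,0,2,1,1,1,0,2,1,1,1

  pos 0: x in {0,1}, choose 0; start
  pos 1: x in {0,1}, choose 0; 0->0 ok
  pos 2: x in {0,1}, choose 0; 0->0 ok
  pos 3: y in {2}, choose 2; 0->2 ok
  pos 4: x in {0,1}, choose 1; 2->1 ok
  pos 5: x in {0,1}, choose 1; 1->1 ok
  pos 6: x in {0,1}, choose 1; 1->1 ok
  pos 7: x in {0,1}, choose 0; 1->0 ok
  pos 8: y in {2}, choose 2; 0->2 ok
  pos 9: x in {0,1}, choose 1; 2->1 ok
  pos 10: x in {0,1}, choose 1; 1->1 ok
  pos 11: x in {0,1}, choose 1; 1->1 ok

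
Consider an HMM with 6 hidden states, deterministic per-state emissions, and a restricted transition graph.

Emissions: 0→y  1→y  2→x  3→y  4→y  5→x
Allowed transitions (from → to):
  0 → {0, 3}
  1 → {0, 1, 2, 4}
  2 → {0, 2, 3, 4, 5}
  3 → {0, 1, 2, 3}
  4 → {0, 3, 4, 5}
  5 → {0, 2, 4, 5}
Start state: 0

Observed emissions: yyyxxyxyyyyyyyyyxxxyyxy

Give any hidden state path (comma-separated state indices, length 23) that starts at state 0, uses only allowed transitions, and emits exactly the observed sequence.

  [0] y  {0,1,3,4}  => 0  start
  [1] y  {0,1,3,4}  => 0  0->0 ok
  [2] y  {0,1,3,4}  => 3  0->3 ok
  [3] x  {2,5}  => 2  3->2 ok
  [4] x  {2,5}  => 2  2->2 ok
  [5] y  {0,1,3,4}  => 4  2->4 ok
  [6] x  {2,5}  => 5  4->5 ok
  [7] y  {0,1,3,4}  => 4  5->4 ok
  [8] y  {0,1,3,4}  => 0  4->0 ok
  [9] y  {0,1,3,4}  => 3  0->3 ok
  [10] y  {0,1,3,4}  => 1  3->1 ok
  [11] y  {0,1,3,4}  => 4  1->4 ok
  [12] y  {0,1,3,4}  => 0  4->0 ok
  [13] y  {0,1,3,4}  => 0  0->0 ok
  [14] y  {0,1,3,4}  => 0  0->0 ok
  [15] y  {0,1,3,4}  => 3  0->3 ok
  [16] x  {2,5}  => 2  3->2 ok
  [17] x  {2,5}  => 5  2->5 ok
  [18] x  {2,5}  => 5  5->5 ok
  [19] y  {0,1,3,4}  => 0  5->0 ok
  [20] y  {0,1,3,4}  => 3  0->3 ok
  [21] x  {2,5}  => 2  3->2 ok
  [22] y  {0,1,3,4}  => 3  2->3 ok

0,0,3,2,2,4,5,4,0,3,1,4,0,0,0,3,2,5,5,0,3,2,3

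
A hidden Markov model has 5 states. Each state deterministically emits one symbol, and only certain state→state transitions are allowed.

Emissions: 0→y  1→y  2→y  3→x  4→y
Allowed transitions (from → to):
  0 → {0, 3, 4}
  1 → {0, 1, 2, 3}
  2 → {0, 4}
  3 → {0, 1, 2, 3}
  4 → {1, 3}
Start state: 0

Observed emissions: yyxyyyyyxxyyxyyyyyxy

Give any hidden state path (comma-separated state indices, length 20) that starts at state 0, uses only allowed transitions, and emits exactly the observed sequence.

  0: obs=y cand={0,1,2,4} pick 0 [start]
  1: obs=y cand={0,1,2,4} pick 0 [0->0 ok]
  2: obs=x cand={3} pick 3 [0->3 ok]
  3: obs=y cand={0,1,2,4} pick 2 [3->2 ok]
  4: obs=y cand={0,1,2,4} pick 4 [2->4 ok]
  5: obs=y cand={0,1,2,4} pick 1 [4->1 ok]
  6: obs=y cand={0,1,2,4} pick 0 [1->0 ok]
  7: obs=y cand={0,1,2,4} pick 4 [0->4 ok]
  8: obs=x cand={3} pick 3 [4->3 ok]
  9: obs=x cand={3} pick 3 [3->3 ok]
  10: obs=y cand={0,1,2,4} pick 2 [3->2 ok]
  11: obs=y cand={0,1,2,4} pick 4 [2->4 ok]
  12: obs=x cand={3} pick 3 [4->3 ok]
  13: obs=y cand={0,1,2,4} pick 1 [3->1 ok]
  14: obs=y cand={0,1,2,4} pick 2 [1->2 ok]
  15: obs=y cand={0,1,2,4} pick 4 [2->4 ok]
  16: obs=y cand={0,1,2,4} pick 1 [4->1 ok]
  17: obs=y cand={0,1,2,4} pick 1 [1->1 ok]
  18: obs=x cand={3} pick 3 [1->3 ok]
  19: obs=y cand={0,1,2,4} pick 2 [3->2 ok]

0,0,3,2,4,1,0,4,3,3,2,4,3,1,2,4,1,1,3,2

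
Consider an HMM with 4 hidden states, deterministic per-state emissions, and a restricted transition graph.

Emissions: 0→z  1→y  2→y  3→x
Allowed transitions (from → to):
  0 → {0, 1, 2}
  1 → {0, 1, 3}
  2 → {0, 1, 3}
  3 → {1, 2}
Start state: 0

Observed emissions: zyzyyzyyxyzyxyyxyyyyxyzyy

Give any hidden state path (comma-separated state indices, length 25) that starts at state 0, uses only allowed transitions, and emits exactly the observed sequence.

0,2,0,2,1,0,1,1,3,2,0,2,3,2,1,3,1,1,1,1,3,2,0,1,1

  [0] z  {0}  => 0  start
  [1] y  {1,2}  => 2  0->2 ok
  [2] z  {0}  => 0  2->0 ok
  [3] y  {1,2}  => 2  0->2 ok
  [4] y  {1,2}  => 1  2->1 ok
  [5] z  {0}  => 0  1->0 ok
  [6] y  {1,2}  => 1  0->1 ok
  [7] y  {1,2}  => 1  1->1 ok
  [8] x  {3}  => 3  1->3 ok
  [9] y  {1,2}  => 2  3->2 ok
  [10] z  {0}  => 0  2->0 ok
  [11] y  {1,2}  => 2  0->2 ok
  [12] x  {3}  => 3  2->3 ok
  [13] y  {1,2}  => 2  3->2 ok
  [14] y  {1,2}  => 1  2->1 ok
  [15] x  {3}  => 3  1->3 ok
  [16] y  {1,2}  => 1  3->1 ok
  [17] y  {1,2}  => 1  1->1 ok
  [18] y  {1,2}  => 1  1->1 ok
  [19] y  {1,2}  => 1  1->1 ok
  [20] x  {3}  => 3  1->3 ok
  [21] y  {1,2}  => 2  3->2 ok
  [22] z  {0}  => 0  2->0 ok
  [23] y  {1,2}  => 1  0->1 ok
  [24] y  {1,2}  => 1  1->1 ok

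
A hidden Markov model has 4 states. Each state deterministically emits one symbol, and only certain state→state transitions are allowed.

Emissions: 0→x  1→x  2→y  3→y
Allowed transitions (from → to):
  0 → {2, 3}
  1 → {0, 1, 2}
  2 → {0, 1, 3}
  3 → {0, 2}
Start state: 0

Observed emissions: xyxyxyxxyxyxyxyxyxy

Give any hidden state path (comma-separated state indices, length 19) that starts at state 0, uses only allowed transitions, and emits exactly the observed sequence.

  t0 'x' -> {0,1}, take 0 (start)
  t1 'y' -> {2,3}, take 3 (0->3 ok)
  t2 'x' -> {0,1}, take 0 (3->0 ok)
  t3 'y' -> {2,3}, take 2 (0->2 ok)
  t4 'x' -> {0,1}, take 0 (2->0 ok)
  t5 'y' -> {2,3}, take 2 (0->2 ok)
  t6 'x' -> {0,1}, take 1 (2->1 ok)
  t7 'x' -> {0,1}, take 0 (1->0 ok)
  t8 'y' -> {2,3}, take 2 (0->2 ok)
  t9 'x' -> {0,1}, take 0 (2->0 ok)
  t10 'y' -> {2,3}, take 3 (0->3 ok)
  t11 'x' -> {0,1}, take 0 (3->0 ok)
  t12 'y' -> {2,3}, take 2 (0->2 ok)
  t13 'x' -> {0,1}, take 0 (2->0 ok)
  t14 'y' -> {2,3}, take 3 (0->3 ok)
  t15 'x' -> {0,1}, take 0 (3->0 ok)
  t16 'y' -> {2,3}, take 2 (0->2 ok)
  t17 'x' -> {0,1}, take 1 (2->1 ok)
  t18 'y' -> {2,3}, take 2 (1->2 ok)

0,3,0,2,0,2,1,0,2,0,3,0,2,0,3,0,2,1,2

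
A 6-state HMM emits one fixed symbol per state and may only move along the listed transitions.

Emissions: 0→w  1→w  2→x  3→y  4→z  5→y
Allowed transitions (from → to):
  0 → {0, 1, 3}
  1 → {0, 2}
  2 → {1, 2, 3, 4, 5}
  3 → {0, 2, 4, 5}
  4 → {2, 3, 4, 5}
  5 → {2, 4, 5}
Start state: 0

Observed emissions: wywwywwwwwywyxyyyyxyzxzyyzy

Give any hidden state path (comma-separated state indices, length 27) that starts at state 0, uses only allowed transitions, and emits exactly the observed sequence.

  0: obs=w cand={0,1} pick 0 [start]
  1: obs=y cand={3,5} pick 3 [0->3 ok]
  2: obs=w cand={0,1} pick 0 [3->0 ok]
  3: obs=w cand={0,1} pick 0 [0->0 ok]
  4: obs=y cand={3,5} pick 3 [0->3 ok]
  5: obs=w cand={0,1} pick 0 [3->0 ok]
  6: obs=w cand={0,1} pick 0 [0->0 ok]
  7: obs=w cand={0,1} pick 0 [0->0 ok]
  8: obs=w cand={0,1} pick 0 [0->0 ok]
  9: obs=w cand={0,1} pick 0 [0->0 ok]
  10: obs=y cand={3,5} pick 3 [0->3 ok]
  11: obs=w cand={0,1} pick 0 [3->0 ok]
  12: obs=y cand={3,5} pick 3 [0->3 ok]
  13: obs=x cand={2} pick 2 [3->2 ok]
  14: obs=y cand={3,5} pick 5 [2->5 ok]
  15: obs=y cand={3,5} pick 5 [5->5 ok]
  16: obs=y cand={3,5} pick 5 [5->5 ok]
  17: obs=y cand={3,5} pick 5 [5->5 ok]
  18: obs=x cand={2} pick 2 [5->2 ok]
  19: obs=y cand={3,5} pick 5 [2->5 ok]
  20: obs=z cand={4} pick 4 [5->4 ok]
  21: obs=x cand={2} pick 2 [4->2 ok]
  22: obs=z cand={4} pick 4 [2->4 ok]
  23: obs=y cand={3,5} pick 5 [4->5 ok]
  24: obs=y cand={3,5} pick 5 [5->5 ok]
  25: obs=z cand={4} pick 4 [5->4 ok]
  26: obs=y cand={3,5} pick 3 [4->3 ok]

0,3,0,0,3,0,0,0,0,0,3,0,3,2,5,5,5,5,2,5,4,2,4,5,5,4,3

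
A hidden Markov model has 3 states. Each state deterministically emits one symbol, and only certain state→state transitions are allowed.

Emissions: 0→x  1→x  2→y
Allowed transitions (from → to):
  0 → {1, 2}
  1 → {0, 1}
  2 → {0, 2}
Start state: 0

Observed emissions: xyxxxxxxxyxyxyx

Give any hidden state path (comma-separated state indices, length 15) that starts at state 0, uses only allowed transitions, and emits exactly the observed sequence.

0,2,0,1,1,1,1,1,0,2,0,2,0,2,0

  t0 'x' -> {0,1}, take 0 (start)
  t1 'y' -> {2}, take 2 (0->2 ok)
  t2 'x' -> {0,1}, take 0 (2->0 ok)
  t3 'x' -> {0,1}, take 1 (0->1 ok)
  t4 'x' -> {0,1}, take 1 (1->1 ok)
  t5 'x' -> {0,1}, take 1 (1->1 ok)
  t6 'x' -> {0,1}, take 1 (1->1 ok)
  t7 'x' -> {0,1}, take 1 (1->1 ok)
  t8 'x' -> {0,1}, take 0 (1->0 ok)
  t9 'y' -> {2}, take 2 (0->2 ok)
  t10 'x' -> {0,1}, take 0 (2->0 ok)
  t11 'y' -> {2}, take 2 (0->2 ok)
  t12 'x' -> {0,1}, take 0 (2->0 ok)
  t13 'y' -> {2}, take 2 (0->2 ok)
  t14 'x' -> {0,1}, take 0 (2->0 ok)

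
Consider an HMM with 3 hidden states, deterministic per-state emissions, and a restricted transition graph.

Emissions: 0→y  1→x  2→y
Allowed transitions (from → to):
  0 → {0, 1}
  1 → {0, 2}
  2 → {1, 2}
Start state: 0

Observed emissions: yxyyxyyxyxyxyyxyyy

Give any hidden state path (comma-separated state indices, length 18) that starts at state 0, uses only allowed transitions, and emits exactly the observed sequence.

0,1,0,0,1,2,2,1,0,1,0,1,2,2,1,2,2,2

  [0] y  {0,2}  => 0  start
  [1] x  {1}  => 1  0->1 ok
  [2] y  {0,2}  => 0  1->0 ok
  [3] y  {0,2}  => 0  0->0 ok
  [4] x  {1}  => 1  0->1 ok
  [5] y  {0,2}  => 2  1->2 ok
  [6] y  {0,2}  => 2  2->2 ok
  [7] x  {1}  => 1  2->1 ok
  [8] y  {0,2}  => 0  1->0 ok
  [9] x  {1}  => 1  0->1 ok
  [10] y  {0,2}  => 0  1->0 ok
  [11] x  {1}  => 1  0->1 ok
  [12] y  {0,2}  => 2  1->2 ok
  [13] y  {0,2}  => 2  2->2 ok
  [14] x  {1}  => 1  2->1 ok
  [15] y  {0,2}  => 2  1->2 ok
  [16] y  {0,2}  => 2  2->2 ok
  [17] y  {0,2}  => 2  2->2 ok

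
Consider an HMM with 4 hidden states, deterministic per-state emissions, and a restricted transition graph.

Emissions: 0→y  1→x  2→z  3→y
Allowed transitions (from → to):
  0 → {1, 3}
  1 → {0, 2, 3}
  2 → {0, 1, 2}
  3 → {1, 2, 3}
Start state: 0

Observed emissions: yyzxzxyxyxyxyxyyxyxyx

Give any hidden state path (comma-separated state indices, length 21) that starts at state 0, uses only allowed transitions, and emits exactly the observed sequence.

  [0] y  {0,3}  => 0  start
  [1] y  {0,3}  => 3  0->3 ok
  [2] z  {2}  => 2  3->2 ok
  [3] x  {1}  => 1  2->1 ok
  [4] z  {2}  => 2  1->2 ok
  [5] x  {1}  => 1  2->1 ok
  [6] y  {0,3}  => 3  1->3 ok
  [7] x  {1}  => 1  3->1 ok
  [8] y  {0,3}  => 0  1->0 ok
  [9] x  {1}  => 1  0->1 ok
  [10] y  {0,3}  => 0  1->0 ok
  [11] x  {1}  => 1  0->1 ok
  [12] y  {0,3}  => 0  1->0 ok
  [13] x  {1}  => 1  0->1 ok
  [14] y  {0,3}  => 0  1->0 ok
  [15] y  {0,3}  => 3  0->3 ok
  [16] x  {1}  => 1  3->1 ok
  [17] y  {0,3}  => 0  1->0 ok
  [18] x  {1}  => 1  0->1 ok
  [19] y  {0,3}  => 0  1->0 ok
  [20] x  {1}  => 1  0->1 ok

0,3,2,1,2,1,3,1,0,1,0,1,0,1,0,3,1,0,1,0,1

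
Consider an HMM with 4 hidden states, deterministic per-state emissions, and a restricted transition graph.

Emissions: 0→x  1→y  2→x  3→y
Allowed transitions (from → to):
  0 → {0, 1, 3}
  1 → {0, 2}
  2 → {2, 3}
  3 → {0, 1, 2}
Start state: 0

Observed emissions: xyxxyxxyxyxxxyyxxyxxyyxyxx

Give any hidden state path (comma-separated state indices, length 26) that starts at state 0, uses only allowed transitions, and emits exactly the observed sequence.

  0: obs=x cand={0,2} pick 0 [start]
  1: obs=y cand={1,3} pick 1 [0->1 ok]
  2: obs=x cand={0,2} pick 2 [1->2 ok]
  3: obs=x cand={0,2} pick 2 [2->2 ok]
  4: obs=y cand={1,3} pick 3 [2->3 ok]
  5: obs=x cand={0,2} pick 2 [3->2 ok]
  6: obs=x cand={0,2} pick 2 [2->2 ok]
  7: obs=y cand={1,3} pick 3 [2->3 ok]
  8: obs=x cand={0,2} pick 0 [3->0 ok]
  9: obs=y cand={1,3} pick 3 [0->3 ok]
  10: obs=x cand={0,2} pick 2 [3->2 ok]
  11: obs=x cand={0,2} pick 2 [2->2 ok]
  12: obs=x cand={0,2} pick 2 [2->2 ok]
  13: obs=y cand={1,3} pick 3 [2->3 ok]
  14: obs=y cand={1,3} pick 1 [3->1 ok]
  15: obs=x cand={0,2} pick 2 [1->2 ok]
  16: obs=x cand={0,2} pick 2 [2->2 ok]
  17: obs=y cand={1,3} pick 3 [2->3 ok]
  18: obs=x cand={0,2} pick 0 [3->0 ok]
  19: obs=x cand={0,2} pick 0 [0->0 ok]
  20: obs=y cand={1,3} pick 3 [0->3 ok]
  21: obs=y cand={1,3} pick 1 [3->1 ok]
  22: obs=x cand={0,2} pick 0 [1->0 ok]
  23: obs=y cand={1,3} pick 1 [0->1 ok]
  24: obs=x cand={0,2} pick 0 [1->0 ok]
  25: obs=x cand={0,2} pick 0 [0->0 ok]

0,1,2,2,3,2,2,3,0,3,2,2,2,3,1,2,2,3,0,0,3,1,0,1,0,0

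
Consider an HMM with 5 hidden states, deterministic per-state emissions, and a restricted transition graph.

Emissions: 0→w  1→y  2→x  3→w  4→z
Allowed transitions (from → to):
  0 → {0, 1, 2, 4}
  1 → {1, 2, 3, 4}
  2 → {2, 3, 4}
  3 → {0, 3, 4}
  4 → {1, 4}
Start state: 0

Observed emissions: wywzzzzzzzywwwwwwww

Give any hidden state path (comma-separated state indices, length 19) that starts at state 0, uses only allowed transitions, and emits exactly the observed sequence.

  t0 'w' -> {0,3}, take 0 (start)
  t1 'y' -> {1}, take 1 (0->1 ok)
  t2 'w' -> {0,3}, take 3 (1->3 ok)
  t3 'z' -> {4}, take 4 (3->4 ok)
  t4 'z' -> {4}, take 4 (4->4 ok)
  t5 'z' -> {4}, take 4 (4->4 ok)
  t6 'z' -> {4}, take 4 (4->4 ok)
  t7 'z' -> {4}, take 4 (4->4 ok)
  t8 'z' -> {4}, take 4 (4->4 ok)
  t9 'z' -> {4}, take 4 (4->4 ok)
  t10 'y' -> {1}, take 1 (4->1 ok)
  t11 'w' -> {0,3}, take 3 (1->3 ok)
  t12 'w' -> {0,3}, take 3 (3->3 ok)
  t13 'w' -> {0,3}, take 3 (3->3 ok)
  t14 'w' -> {0,3}, take 3 (3->3 ok)
  t15 'w' -> {0,3}, take 3 (3->3 ok)
  t16 'w' -> {0,3}, take 3 (3->3 ok)
  t17 'w' -> {0,3}, take 3 (3->3 ok)
  t18 'w' -> {0,3}, take 3 (3->3 ok)

0,1,3,4,4,4,4,4,4,4,1,3,3,3,3,3,3,3,3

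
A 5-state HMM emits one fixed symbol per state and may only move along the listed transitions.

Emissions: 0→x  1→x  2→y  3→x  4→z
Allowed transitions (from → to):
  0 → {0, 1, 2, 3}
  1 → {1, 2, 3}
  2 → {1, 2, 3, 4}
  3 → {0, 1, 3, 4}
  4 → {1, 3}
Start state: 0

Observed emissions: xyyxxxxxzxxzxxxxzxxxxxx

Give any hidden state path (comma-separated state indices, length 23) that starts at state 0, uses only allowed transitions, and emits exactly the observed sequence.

0,2,2,1,3,3,1,3,4,3,3,4,3,1,3,3,4,3,0,3,0,3,0

  t0 'x' -> {0,1,3}, take 0 (start)
  t1 'y' -> {2}, take 2 (0->2 ok)
  t2 'y' -> {2}, take 2 (2->2 ok)
  t3 'x' -> {0,1,3}, take 1 (2->1 ok)
  t4 'x' -> {0,1,3}, take 3 (1->3 ok)
  t5 'x' -> {0,1,3}, take 3 (3->3 ok)
  t6 'x' -> {0,1,3}, take 1 (3->1 ok)
  t7 'x' -> {0,1,3}, take 3 (1->3 ok)
  t8 'z' -> {4}, take 4 (3->4 ok)
  t9 'x' -> {0,1,3}, take 3 (4->3 ok)
  t10 'x' -> {0,1,3}, take 3 (3->3 ok)
  t11 'z' -> {4}, take 4 (3->4 ok)
  t12 'x' -> {0,1,3}, take 3 (4->3 ok)
  t13 'x' -> {0,1,3}, take 1 (3->1 ok)
  t14 'x' -> {0,1,3}, take 3 (1->3 ok)
  t15 'x' -> {0,1,3}, take 3 (3->3 ok)
  t16 'z' -> {4}, take 4 (3->4 ok)
  t17 'x' -> {0,1,3}, take 3 (4->3 ok)
  t18 'x' -> {0,1,3}, take 0 (3->0 ok)
  t19 'x' -> {0,1,3}, take 3 (0->3 ok)
  t20 'x' -> {0,1,3}, take 0 (3->0 ok)
  t21 'x' -> {0,1,3}, take 3 (0->3 ok)
  t22 'x' -> {0,1,3}, take 0 (3->0 ok)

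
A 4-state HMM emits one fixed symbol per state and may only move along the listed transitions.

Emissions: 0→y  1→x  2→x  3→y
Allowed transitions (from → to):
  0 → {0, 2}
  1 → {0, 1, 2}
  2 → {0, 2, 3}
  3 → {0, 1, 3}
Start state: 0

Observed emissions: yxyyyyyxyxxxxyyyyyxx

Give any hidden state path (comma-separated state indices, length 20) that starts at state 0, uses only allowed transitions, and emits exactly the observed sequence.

0,2,3,0,0,0,0,2,3,1,1,2,2,0,0,0,0,0,2,2

  pos 0: y in {0,3}, choose 0; start
  pos 1: x in {1,2}, choose 2; 0->2 ok
  pos 2: y in {0,3}, choose 3; 2->3 ok
  pos 3: y in {0,3}, choose 0; 3->0 ok
  pos 4: y in {0,3}, choose 0; 0->0 ok
  pos 5: y in {0,3}, choose 0; 0->0 ok
  pos 6: y in {0,3}, choose 0; 0->0 ok
  pos 7: x in {1,2}, choose 2; 0->2 ok
  pos 8: y in {0,3}, choose 3; 2->3 ok
  pos 9: x in {1,2}, choose 1; 3->1 ok
  pos 10: x in {1,2}, choose 1; 1->1 ok
  pos 11: x in {1,2}, choose 2; 1->2 ok
  pos 12: x in {1,2}, choose 2; 2->2 ok
  pos 13: y in {0,3}, choose 0; 2->0 ok
  pos 14: y in {0,3}, choose 0; 0->0 ok
  pos 15: y in {0,3}, choose 0; 0->0 ok
  pos 16: y in {0,3}, choose 0; 0->0 ok
  pos 17: y in {0,3}, choose 0; 0->0 ok
  pos 18: x in {1,2}, choose 2; 0->2 ok
  pos 19: x in {1,2}, choose 2; 2->2 ok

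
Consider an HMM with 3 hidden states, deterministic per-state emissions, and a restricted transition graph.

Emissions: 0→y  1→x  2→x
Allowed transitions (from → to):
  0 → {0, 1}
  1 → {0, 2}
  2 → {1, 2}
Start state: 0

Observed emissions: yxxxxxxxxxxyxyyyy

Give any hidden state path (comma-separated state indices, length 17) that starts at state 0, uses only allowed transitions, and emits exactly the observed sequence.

0,1,2,2,2,2,1,2,2,2,1,0,1,0,0,0,0

  0: obs=y cand={0} pick 0 [start]
  1: obs=x cand={1,2} pick 1 [0->1 ok]
  2: obs=x cand={1,2} pick 2 [1->2 ok]
  3: obs=x cand={1,2} pick 2 [2->2 ok]
  4: obs=x cand={1,2} pick 2 [2->2 ok]
  5: obs=x cand={1,2} pick 2 [2->2 ok]
  6: obs=x cand={1,2} pick 1 [2->1 ok]
  7: obs=x cand={1,2} pick 2 [1->2 ok]
  8: obs=x cand={1,2} pick 2 [2->2 ok]
  9: obs=x cand={1,2} pick 2 [2->2 ok]
  10: obs=x cand={1,2} pick 1 [2->1 ok]
  11: obs=y cand={0} pick 0 [1->0 ok]
  12: obs=x cand={1,2} pick 1 [0->1 ok]
  13: obs=y cand={0} pick 0 [1->0 ok]
  14: obs=y cand={0} pick 0 [0->0 ok]
  15: obs=y cand={0} pick 0 [0->0 ok]
  16: obs=y cand={0} pick 0 [0->0 ok]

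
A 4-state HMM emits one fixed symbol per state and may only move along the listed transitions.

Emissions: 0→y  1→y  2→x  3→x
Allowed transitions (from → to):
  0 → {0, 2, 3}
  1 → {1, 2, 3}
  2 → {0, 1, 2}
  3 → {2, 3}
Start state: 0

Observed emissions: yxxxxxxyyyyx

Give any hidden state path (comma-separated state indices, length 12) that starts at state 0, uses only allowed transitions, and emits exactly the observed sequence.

0,3,3,3,3,2,2,0,0,0,0,2

  0: obs=y cand={0,1} pick 0 [start]
  1: obs=x cand={2,3} pick 3 [0->3 ok]
  2: obs=x cand={2,3} pick 3 [3->3 ok]
  3: obs=x cand={2,3} pick 3 [3->3 ok]
  4: obs=x cand={2,3} pick 3 [3->3 ok]
  5: obs=x cand={2,3} pick 2 [3->2 ok]
  6: obs=x cand={2,3} pick 2 [2->2 ok]
  7: obs=y cand={0,1} pick 0 [2->0 ok]
  8: obs=y cand={0,1} pick 0 [0->0 ok]
  9: obs=y cand={0,1} pick 0 [0->0 ok]
  10: obs=y cand={0,1} pick 0 [0->0 ok]
  11: obs=x cand={2,3} pick 2 [0->2 ok]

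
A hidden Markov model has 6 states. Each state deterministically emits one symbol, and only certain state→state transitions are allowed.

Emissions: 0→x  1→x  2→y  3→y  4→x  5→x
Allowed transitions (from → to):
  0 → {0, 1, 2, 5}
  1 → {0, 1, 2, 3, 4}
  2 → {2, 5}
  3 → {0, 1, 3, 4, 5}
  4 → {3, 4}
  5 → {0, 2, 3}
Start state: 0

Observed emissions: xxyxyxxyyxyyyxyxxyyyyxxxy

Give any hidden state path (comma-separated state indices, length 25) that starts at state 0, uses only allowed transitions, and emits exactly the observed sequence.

0,1,2,5,3,1,0,2,2,5,2,2,2,5,2,5,0,2,2,2,2,5,0,5,2

  t0 'x' -> {0,1,4,5}, take 0 (start)
  t1 'x' -> {0,1,4,5}, take 1 (0->1 ok)
  t2 'y' -> {2,3}, take 2 (1->2 ok)
  t3 'x' -> {0,1,4,5}, take 5 (2->5 ok)
  t4 'y' -> {2,3}, take 3 (5->3 ok)
  t5 'x' -> {0,1,4,5}, take 1 (3->1 ok)
  t6 'x' -> {0,1,4,5}, take 0 (1->0 ok)
  t7 'y' -> {2,3}, take 2 (0->2 ok)
  t8 'y' -> {2,3}, take 2 (2->2 ok)
  t9 'x' -> {0,1,4,5}, take 5 (2->5 ok)
  t10 'y' -> {2,3}, take 2 (5->2 ok)
  t11 'y' -> {2,3}, take 2 (2->2 ok)
  t12 'y' -> {2,3}, take 2 (2->2 ok)
  t13 'x' -> {0,1,4,5}, take 5 (2->5 ok)
  t14 'y' -> {2,3}, take 2 (5->2 ok)
  t15 'x' -> {0,1,4,5}, take 5 (2->5 ok)
  t16 'x' -> {0,1,4,5}, take 0 (5->0 ok)
  t17 'y' -> {2,3}, take 2 (0->2 ok)
  t18 'y' -> {2,3}, take 2 (2->2 ok)
  t19 'y' -> {2,3}, take 2 (2->2 ok)
  t20 'y' -> {2,3}, take 2 (2->2 ok)
  t21 'x' -> {0,1,4,5}, take 5 (2->5 ok)
  t22 'x' -> {0,1,4,5}, take 0 (5->0 ok)
  t23 'x' -> {0,1,4,5}, take 5 (0->5 ok)
  t24 'y' -> {2,3}, take 2 (5->2 ok)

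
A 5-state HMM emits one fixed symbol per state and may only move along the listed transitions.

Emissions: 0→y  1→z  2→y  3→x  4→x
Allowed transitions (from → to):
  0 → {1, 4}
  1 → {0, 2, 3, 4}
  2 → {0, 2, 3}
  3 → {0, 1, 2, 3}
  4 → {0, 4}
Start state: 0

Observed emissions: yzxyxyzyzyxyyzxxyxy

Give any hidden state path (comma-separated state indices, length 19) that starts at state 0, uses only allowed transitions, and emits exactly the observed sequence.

0,1,4,0,4,0,1,0,1,2,3,2,0,1,3,3,0,4,0

  t0 'y' -> {0,2}, take 0 (start)
  t1 'z' -> {1}, take 1 (0->1 ok)
  t2 'x' -> {3,4}, take 4 (1->4 ok)
  t3 'y' -> {0,2}, take 0 (4->0 ok)
  t4 'x' -> {3,4}, take 4 (0->4 ok)
  t5 'y' -> {0,2}, take 0 (4->0 ok)
  t6 'z' -> {1}, take 1 (0->1 ok)
  t7 'y' -> {0,2}, take 0 (1->0 ok)
  t8 'z' -> {1}, take 1 (0->1 ok)
  t9 'y' -> {0,2}, take 2 (1->2 ok)
  t10 'x' -> {3,4}, take 3 (2->3 ok)
  t11 'y' -> {0,2}, take 2 (3->2 ok)
  t12 'y' -> {0,2}, take 0 (2->0 ok)
  t13 'z' -> {1}, take 1 (0->1 ok)
  t14 'x' -> {3,4}, take 3 (1->3 ok)
  t15 'x' -> {3,4}, take 3 (3->3 ok)
  t16 'y' -> {0,2}, take 0 (3->0 ok)
  t17 'x' -> {3,4}, take 4 (0->4 ok)
  t18 'y' -> {0,2}, take 0 (4->0 ok)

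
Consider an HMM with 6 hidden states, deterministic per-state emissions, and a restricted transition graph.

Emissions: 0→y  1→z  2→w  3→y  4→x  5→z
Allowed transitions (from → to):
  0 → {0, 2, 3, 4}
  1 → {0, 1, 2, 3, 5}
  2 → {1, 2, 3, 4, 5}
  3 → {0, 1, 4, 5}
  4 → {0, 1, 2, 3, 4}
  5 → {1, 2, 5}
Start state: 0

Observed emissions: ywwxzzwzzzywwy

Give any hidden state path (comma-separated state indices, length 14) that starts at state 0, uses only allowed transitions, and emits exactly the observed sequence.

  t0 'y' -> {0,3}, take 0 (start)
  t1 'w' -> {2}, take 2 (0->2 ok)
  t2 'w' -> {2}, take 2 (2->2 ok)
  t3 'x' -> {4}, take 4 (2->4 ok)
  t4 'z' -> {1,5}, take 1 (4->1 ok)
  t5 'z' -> {1,5}, take 1 (1->1 ok)
  t6 'w' -> {2}, take 2 (1->2 ok)
  t7 'z' -> {1,5}, take 5 (2->5 ok)
  t8 'z' -> {1,5}, take 5 (5->5 ok)
  t9 'z' -> {1,5}, take 1 (5->1 ok)
  t10 'y' -> {0,3}, take 0 (1->0 ok)
  t11 'w' -> {2}, take 2 (0->2 ok)
  t12 'w' -> {2}, take 2 (2->2 ok)
  t13 'y' -> {0,3}, take 3 (2->3 ok)

0,2,2,4,1,1,2,5,5,1,0,2,2,3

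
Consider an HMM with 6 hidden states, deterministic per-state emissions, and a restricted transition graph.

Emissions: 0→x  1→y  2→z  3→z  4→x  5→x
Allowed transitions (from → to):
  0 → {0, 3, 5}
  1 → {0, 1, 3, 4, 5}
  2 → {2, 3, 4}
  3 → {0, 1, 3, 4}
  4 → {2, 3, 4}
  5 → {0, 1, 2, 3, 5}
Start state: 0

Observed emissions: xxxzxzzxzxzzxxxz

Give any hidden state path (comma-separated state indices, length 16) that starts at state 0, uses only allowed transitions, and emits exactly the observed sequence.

  0: obs=x cand={0,4,5} pick 0 [start]
  1: obs=x cand={0,4,5} pick 5 [0->5 ok]
  2: obs=x cand={0,4,5} pick 5 [5->5 ok]
  3: obs=z cand={2,3} pick 3 [5->3 ok]
  4: obs=x cand={0,4,5} pick 4 [3->4 ok]
  5: obs=z cand={2,3} pick 2 [4->2 ok]
  6: obs=z cand={2,3} pick 2 [2->2 ok]
  7: obs=x cand={0,4,5} pick 4 [2->4 ok]
  8: obs=z cand={2,3} pick 3 [4->3 ok]
  9: obs=x cand={0,4,5} pick 0 [3->0 ok]
  10: obs=z cand={2,3} pick 3 [0->3 ok]
  11: obs=z cand={2,3} pick 3 [3->3 ok]
  12: obs=x cand={0,4,5} pick 4 [3->4 ok]
  13: obs=x cand={0,4,5} pick 4 [4->4 ok]
  14: obs=x cand={0,4,5} pick 4 [4->4 ok]
  15: obs=z cand={2,3} pick 2 [4->2 ok]

0,5,5,3,4,2,2,4,3,0,3,3,4,4,4,2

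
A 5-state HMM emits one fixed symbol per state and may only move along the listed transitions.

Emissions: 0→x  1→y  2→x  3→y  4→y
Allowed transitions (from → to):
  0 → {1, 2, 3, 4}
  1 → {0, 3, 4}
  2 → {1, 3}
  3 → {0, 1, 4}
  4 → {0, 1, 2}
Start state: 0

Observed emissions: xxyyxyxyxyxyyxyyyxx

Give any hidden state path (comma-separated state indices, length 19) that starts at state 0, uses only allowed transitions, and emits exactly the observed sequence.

  [0] x  {0,2}  => 0  start
  [1] x  {0,2}  => 2  0->2 ok
  [2] y  {1,3,4}  => 3  2->3 ok
  [3] y  {1,3,4}  => 4  3->4 ok
  [4] x  {0,2}  => 0  4->0 ok
  [5] y  {1,3,4}  => 1  0->1 ok
  [6] x  {0,2}  => 0  1->0 ok
  [7] y  {1,3,4}  => 1  0->1 ok
  [8] x  {0,2}  => 0  1->0 ok
  [9] y  {1,3,4}  => 3  0->3 ok
  [10] x  {0,2}  => 0  3->0 ok
  [11] y  {1,3,4}  => 4  0->4 ok
  [12] y  {1,3,4}  => 1  4->1 ok
  [13] x  {0,2}  => 0  1->0 ok
  [14] y  {1,3,4}  => 4  0->4 ok
  [15] y  {1,3,4}  => 1  4->1 ok
  [16] y  {1,3,4}  => 4  1->4 ok
  [17] x  {0,2}  => 0  4->0 ok
  [18] x  {0,2}  => 2  0->2 ok

0,2,3,4,0,1,0,1,0,3,0,4,1,0,4,1,4,0,2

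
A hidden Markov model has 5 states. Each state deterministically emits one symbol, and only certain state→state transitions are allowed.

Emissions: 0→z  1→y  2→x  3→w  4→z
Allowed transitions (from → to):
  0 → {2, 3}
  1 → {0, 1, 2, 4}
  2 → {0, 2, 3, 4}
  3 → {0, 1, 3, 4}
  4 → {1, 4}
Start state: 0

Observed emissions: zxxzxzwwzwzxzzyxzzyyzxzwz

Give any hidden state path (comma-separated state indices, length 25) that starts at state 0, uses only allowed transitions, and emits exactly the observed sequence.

  pos 0: z in {0,4}, choose 0; start
  pos 1: x in {2}, choose 2; 0->2 ok
  pos 2: x in {2}, choose 2; 2->2 ok
  pos 3: z in {0,4}, choose 0; 2->0 ok
  pos 4: x in {2}, choose 2; 0->2 ok
  pos 5: z in {0,4}, choose 0; 2->0 ok
  pos 6: w in {3}, choose 3; 0->3 ok
  pos 7: w in {3}, choose 3; 3->3 ok
  pos 8: z in {0,4}, choose 0; 3->0 ok
  pos 9: w in {3}, choose 3; 0->3 ok
  pos 10: z in {0,4}, choose 0; 3->0 ok
  pos 11: x in {2}, choose 2; 0->2 ok
  pos 12: z in {0,4}, choose 4; 2->4 ok
  pos 13: z in {0,4}, choose 4; 4->4 ok
  pos 14: y in {1}, choose 1; 4->1 ok
  pos 15: x in {2}, choose 2; 1->2 ok
  pos 16: z in {0,4}, choose 4; 2->4 ok
  pos 17: z in {0,4}, choose 4; 4->4 ok
  pos 18: y in {1}, choose 1; 4->1 ok
  pos 19: y in {1}, choose 1; 1->1 ok
  pos 20: z in {0,4}, choose 0; 1->0 ok
  pos 21: x in {2}, choose 2; 0->2 ok
  pos 22: z in {0,4}, choose 0; 2->0 ok
  pos 23: w in {3}, choose 3; 0->3 ok
  pos 24: z in {0,4}, choose 4; 3->4 ok

0,2,2,0,2,0,3,3,0,3,0,2,4,4,1,2,4,4,1,1,0,2,0,3,4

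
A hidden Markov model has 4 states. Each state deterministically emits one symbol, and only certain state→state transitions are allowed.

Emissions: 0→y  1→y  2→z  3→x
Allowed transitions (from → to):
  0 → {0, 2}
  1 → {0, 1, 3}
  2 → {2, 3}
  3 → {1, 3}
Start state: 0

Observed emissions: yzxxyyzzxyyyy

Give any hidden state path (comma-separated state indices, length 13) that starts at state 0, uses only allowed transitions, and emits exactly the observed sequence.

0,2,3,3,1,0,2,2,3,1,1,1,0

  0: obs=y cand={0,1} pick 0 [start]
  1: obs=z cand={2} pick 2 [0->2 ok]
  2: obs=x cand={3} pick 3 [2->3 ok]
  3: obs=x cand={3} pick 3 [3->3 ok]
  4: obs=y cand={0,1} pick 1 [3->1 ok]
  5: obs=y cand={0,1} pick 0 [1->0 ok]
  6: obs=z cand={2} pick 2 [0->2 ok]
  7: obs=z cand={2} pick 2 [2->2 ok]
  8: obs=x cand={3} pick 3 [2->3 ok]
  9: obs=y cand={0,1} pick 1 [3->1 ok]
  10: obs=y cand={0,1} pick 1 [1->1 ok]
  11: obs=y cand={0,1} pick 1 [1->1 ok]
  12: obs=y cand={0,1} pick 0 [1->0 ok]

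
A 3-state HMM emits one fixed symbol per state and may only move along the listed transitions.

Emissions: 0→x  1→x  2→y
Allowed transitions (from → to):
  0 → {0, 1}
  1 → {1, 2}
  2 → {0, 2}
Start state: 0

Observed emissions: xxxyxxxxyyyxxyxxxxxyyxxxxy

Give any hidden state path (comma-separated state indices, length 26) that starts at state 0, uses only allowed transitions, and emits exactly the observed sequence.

0,0,1,2,0,0,1,1,2,2,2,0,1,2,0,0,1,1,1,2,2,0,0,0,1,2

  pos 0: x in {0,1}, choose 0; start
  pos 1: x in {0,1}, choose 0; 0->0 ok
  pos 2: x in {0,1}, choose 1; 0->1 ok
  pos 3: y in {2}, choose 2; 1->2 ok
  pos 4: x in {0,1}, choose 0; 2->0 ok
  pos 5: x in {0,1}, choose 0; 0->0 ok
  pos 6: x in {0,1}, choose 1; 0->1 ok
  pos 7: x in {0,1}, choose 1; 1->1 ok
  pos 8: y in {2}, choose 2; 1->2 ok
  pos 9: y in {2}, choose 2; 2->2 ok
  pos 10: y in {2}, choose 2; 2->2 ok
  pos 11: x in {0,1}, choose 0; 2->0 ok
  pos 12: x in {0,1}, choose 1; 0->1 ok
  pos 13: y in {2}, choose 2; 1->2 ok
  pos 14: x in {0,1}, choose 0; 2->0 ok
  pos 15: x in {0,1}, choose 0; 0->0 ok
  pos 16: x in {0,1}, choose 1; 0->1 ok
  pos 17: x in {0,1}, choose 1; 1->1 ok
  pos 18: x in {0,1}, choose 1; 1->1 ok
  pos 19: y in {2}, choose 2; 1->2 ok
  pos 20: y in {2}, choose 2; 2->2 ok
  pos 21: x in {0,1}, choose 0; 2->0 ok
  pos 22: x in {0,1}, choose 0; 0->0 ok
  pos 23: x in {0,1}, choose 0; 0->0 ok
  pos 24: x in {0,1}, choose 1; 0->1 ok
  pos 25: y in {2}, choose 2; 1->2 ok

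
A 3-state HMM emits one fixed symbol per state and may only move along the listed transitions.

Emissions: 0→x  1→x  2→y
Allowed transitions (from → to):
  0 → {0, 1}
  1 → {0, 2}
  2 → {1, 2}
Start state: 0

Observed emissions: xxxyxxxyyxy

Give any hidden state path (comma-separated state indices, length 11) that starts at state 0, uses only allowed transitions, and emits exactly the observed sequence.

0,0,1,2,1,0,1,2,2,1,2

  [0] x  {0,1}  => 0  start
  [1] x  {0,1}  => 0  0->0 ok
  [2] x  {0,1}  => 1  0->1 ok
  [3] y  {2}  => 2  1->2 ok
  [4] x  {0,1}  => 1  2->1 ok
  [5] x  {0,1}  => 0  1->0 ok
  [6] x  {0,1}  => 1  0->1 ok
  [7] y  {2}  => 2  1->2 ok
  [8] y  {2}  => 2  2->2 ok
  [9] x  {0,1}  => 1  2->1 ok
  [10] y  {2}  => 2  1->2 ok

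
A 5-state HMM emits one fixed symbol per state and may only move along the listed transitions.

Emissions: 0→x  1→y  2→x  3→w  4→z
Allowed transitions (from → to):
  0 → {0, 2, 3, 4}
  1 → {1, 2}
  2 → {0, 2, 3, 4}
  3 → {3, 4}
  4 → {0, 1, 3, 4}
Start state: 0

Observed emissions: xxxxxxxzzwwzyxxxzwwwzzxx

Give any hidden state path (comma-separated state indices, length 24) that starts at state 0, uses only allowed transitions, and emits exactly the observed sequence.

0,0,0,2,0,2,2,4,4,3,3,4,1,2,0,0,4,3,3,3,4,4,0,0

  [0] x  {0,2}  => 0  start
  [1] x  {0,2}  => 0  0->0 ok
  [2] x  {0,2}  => 0  0->0 ok
  [3] x  {0,2}  => 2  0->2 ok
  [4] x  {0,2}  => 0  2->0 ok
  [5] x  {0,2}  => 2  0->2 ok
  [6] x  {0,2}  => 2  2->2 ok
  [7] z  {4}  => 4  2->4 ok
  [8] z  {4}  => 4  4->4 ok
  [9] w  {3}  => 3  4->3 ok
  [10] w  {3}  => 3  3->3 ok
  [11] z  {4}  => 4  3->4 ok
  [12] y  {1}  => 1  4->1 ok
  [13] x  {0,2}  => 2  1->2 ok
  [14] x  {0,2}  => 0  2->0 ok
  [15] x  {0,2}  => 0  0->0 ok
  [16] z  {4}  => 4  0->4 ok
  [17] w  {3}  => 3  4->3 ok
  [18] w  {3}  => 3  3->3 ok
  [19] w  {3}  => 3  3->3 ok
  [20] z  {4}  => 4  3->4 ok
  [21] z  {4}  => 4  4->4 ok
  [22] x  {0,2}  => 0  4->0 ok
  [23] x  {0,2}  => 0  0->0 ok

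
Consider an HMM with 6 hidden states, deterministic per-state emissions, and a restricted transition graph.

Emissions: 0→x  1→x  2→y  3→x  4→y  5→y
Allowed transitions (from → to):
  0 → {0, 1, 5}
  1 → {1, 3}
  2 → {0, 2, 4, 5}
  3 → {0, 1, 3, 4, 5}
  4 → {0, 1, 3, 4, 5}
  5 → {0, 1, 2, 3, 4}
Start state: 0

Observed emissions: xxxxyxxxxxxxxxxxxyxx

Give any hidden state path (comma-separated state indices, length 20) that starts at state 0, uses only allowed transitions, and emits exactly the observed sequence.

0,0,0,0,5,3,3,0,0,1,3,1,3,1,3,3,3,5,3,3

  0: obs=x cand={0,1,3} pick 0 [start]
  1: obs=x cand={0,1,3} pick 0 [0->0 ok]
  2: obs=x cand={0,1,3} pick 0 [0->0 ok]
  3: obs=x cand={0,1,3} pick 0 [0->0 ok]
  4: obs=y cand={2,4,5} pick 5 [0->5 ok]
  5: obs=x cand={0,1,3} pick 3 [5->3 ok]
  6: obs=x cand={0,1,3} pick 3 [3->3 ok]
  7: obs=x cand={0,1,3} pick 0 [3->0 ok]
  8: obs=x cand={0,1,3} pick 0 [0->0 ok]
  9: obs=x cand={0,1,3} pick 1 [0->1 ok]
  10: obs=x cand={0,1,3} pick 3 [1->3 ok]
  11: obs=x cand={0,1,3} pick 1 [3->1 ok]
  12: obs=x cand={0,1,3} pick 3 [1->3 ok]
  13: obs=x cand={0,1,3} pick 1 [3->1 ok]
  14: obs=x cand={0,1,3} pick 3 [1->3 ok]
  15: obs=x cand={0,1,3} pick 3 [3->3 ok]
  16: obs=x cand={0,1,3} pick 3 [3->3 ok]
  17: obs=y cand={2,4,5} pick 5 [3->5 ok]
  18: obs=x cand={0,1,3} pick 3 [5->3 ok]
  19: obs=x cand={0,1,3} pick 3 [3->3 ok]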